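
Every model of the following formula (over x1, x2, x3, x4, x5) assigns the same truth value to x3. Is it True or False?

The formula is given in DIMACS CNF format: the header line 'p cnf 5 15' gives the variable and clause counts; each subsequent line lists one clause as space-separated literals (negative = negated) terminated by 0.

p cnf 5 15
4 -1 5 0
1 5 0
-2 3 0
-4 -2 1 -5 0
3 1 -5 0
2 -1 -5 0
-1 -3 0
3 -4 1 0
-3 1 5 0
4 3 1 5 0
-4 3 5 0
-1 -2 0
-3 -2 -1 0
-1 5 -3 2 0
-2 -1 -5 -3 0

Suppose x3 = False.
From the singleton clause (¬x2), x2 = False.
Branch on x1: set x1 = True.
From the singleton clause (¬x5), x5 = False.
From the singleton clause (x4), x4 = True.
But (¬x4) is also a unit clause — contradiction.
Undo x1 and try x1 = False.
From the singleton clause (x5), x5 = True.
But (¬x5) is also a unit clause — contradiction.
Both values of x1 lead to a conflict.
So every satisfying assignment has x3 = True.

True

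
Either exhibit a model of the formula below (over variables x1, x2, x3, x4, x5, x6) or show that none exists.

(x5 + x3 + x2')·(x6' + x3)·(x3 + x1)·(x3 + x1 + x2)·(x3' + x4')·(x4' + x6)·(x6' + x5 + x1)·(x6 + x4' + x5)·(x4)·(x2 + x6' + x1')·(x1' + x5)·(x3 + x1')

UNSATISFIABLE

(x4) alone gives x4 = 1.
(x3') alone gives x3 = 0.
(x6') alone gives x6 = 0.
But (x6) is also a unit clause — contradiction.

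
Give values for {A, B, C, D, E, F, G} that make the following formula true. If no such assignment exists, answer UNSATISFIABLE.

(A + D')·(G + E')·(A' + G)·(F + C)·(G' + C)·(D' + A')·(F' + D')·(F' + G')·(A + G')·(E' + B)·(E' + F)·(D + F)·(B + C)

Try A = 0.
The clause (D') is unit, so D = 0.
The clause (G') is unit, so G = 0.
The clause (E') is unit, so E = 0.
The clause (F) is unit, so F = 1.
Try B = 1.
Every clause is now satisfied; C is unconstrained.

A ↦ 0; B ↦ 1; C ↦ 0; D ↦ 0; E ↦ 0; F ↦ 1; G ↦ 0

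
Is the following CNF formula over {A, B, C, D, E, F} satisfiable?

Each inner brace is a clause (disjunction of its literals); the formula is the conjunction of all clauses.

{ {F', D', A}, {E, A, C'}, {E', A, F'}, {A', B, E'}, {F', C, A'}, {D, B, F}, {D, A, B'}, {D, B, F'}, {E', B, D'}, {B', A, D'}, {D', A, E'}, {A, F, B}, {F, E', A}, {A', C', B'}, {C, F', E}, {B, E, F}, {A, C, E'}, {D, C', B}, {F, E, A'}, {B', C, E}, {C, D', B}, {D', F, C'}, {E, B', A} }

Suppose F = 0.
Suppose D = 0.
The clause (B) is unit, so B = 1.
The clause (A) is unit, so A = 1.
The clause (C') is unit, so C = 0.
The clause (E) is unit, so E = 1.
Every clause now holds.
A satisfying assignment: A=1, B=1, C=0, D=0, E=1, F=0.

Satisfiable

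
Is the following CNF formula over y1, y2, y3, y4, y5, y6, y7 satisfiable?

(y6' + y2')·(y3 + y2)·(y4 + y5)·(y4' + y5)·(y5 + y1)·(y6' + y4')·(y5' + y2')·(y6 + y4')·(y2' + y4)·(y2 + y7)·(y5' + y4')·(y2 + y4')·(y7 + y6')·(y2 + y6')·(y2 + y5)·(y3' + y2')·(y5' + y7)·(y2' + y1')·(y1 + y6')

Satisfiable

Suppose y6 = 0.
The clause (y4') is unit, so y4 = 0.
The clause (y5) is unit, so y5 = 1.
The clause (y2') is unit, so y2 = 0.
The clause (y3) is unit, so y3 = 1.
The clause (y7) is unit, so y7 = 1.
Every clause is now satisfied; y1 is unconstrained.
A satisfying assignment: y1=1,  y2=0,  y3=1,  y4=0,  y5=1,  y6=0,  y7=1.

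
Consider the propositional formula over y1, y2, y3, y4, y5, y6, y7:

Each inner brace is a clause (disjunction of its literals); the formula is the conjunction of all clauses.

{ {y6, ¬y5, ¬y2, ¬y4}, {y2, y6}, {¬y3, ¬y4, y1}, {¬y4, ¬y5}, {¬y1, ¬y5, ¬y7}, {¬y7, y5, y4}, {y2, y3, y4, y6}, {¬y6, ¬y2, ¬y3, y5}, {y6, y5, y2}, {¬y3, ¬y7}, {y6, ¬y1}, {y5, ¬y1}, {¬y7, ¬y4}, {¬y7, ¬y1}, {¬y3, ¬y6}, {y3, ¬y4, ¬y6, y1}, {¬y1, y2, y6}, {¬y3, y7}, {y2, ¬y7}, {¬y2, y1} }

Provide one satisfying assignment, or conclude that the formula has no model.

Branch on y2: set y2 = False.
The clause (y6) is unit, so y6 = True.
The clause (¬y3) is unit, so y3 = False.
The clause (¬y7) is unit, so y7 = False.
Branch on y4: set y4 = False.
Branch on y5: set y5 = True.
All clauses hold; y1 can take either value.

y1=False, y2=False, y3=False, y4=False, y5=True, y6=True, y7=False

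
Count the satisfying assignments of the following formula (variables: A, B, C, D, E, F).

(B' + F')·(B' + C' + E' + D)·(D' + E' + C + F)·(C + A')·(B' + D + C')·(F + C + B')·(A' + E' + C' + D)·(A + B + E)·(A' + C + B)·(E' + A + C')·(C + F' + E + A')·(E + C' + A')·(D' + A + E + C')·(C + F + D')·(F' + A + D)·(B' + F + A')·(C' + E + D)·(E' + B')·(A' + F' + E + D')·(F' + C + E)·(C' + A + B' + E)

4

There are 2^6 = 64 truth assignments over (A, B, C, D, E, F).
Split on A. With A = 1, the clauses containing A are satisfied and A' drops from the rest; 2 of the 2^5 = 32 assignments to the other variables satisfy what remains.
With A = 0, by the same count on the reduced clause set, 2 assignments work.
Total: 2 + 2 = 4.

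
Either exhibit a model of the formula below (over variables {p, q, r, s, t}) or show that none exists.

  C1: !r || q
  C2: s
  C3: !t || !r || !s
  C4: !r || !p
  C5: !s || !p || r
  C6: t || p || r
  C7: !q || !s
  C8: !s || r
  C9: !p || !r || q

UNSATISFIABLE

The clause (s) is unit, so s = true.
The clause (!q) is unit, so q = false.
The clause (!r) is unit, so r = false.
Now (r) is unsatisfied and unit — conflict.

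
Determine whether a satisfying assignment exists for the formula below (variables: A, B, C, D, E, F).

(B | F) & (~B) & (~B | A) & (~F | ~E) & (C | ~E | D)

Yes

Unit clause (~B) forces B = 0.
Unit clause (F) forces F = 1.
Unit clause (~E) forces E = 0.
Every clause is now satisfied; A, C, D are unconstrained.
A satisfying assignment: A=1,  B=0,  C=1,  D=1,  E=0,  F=1.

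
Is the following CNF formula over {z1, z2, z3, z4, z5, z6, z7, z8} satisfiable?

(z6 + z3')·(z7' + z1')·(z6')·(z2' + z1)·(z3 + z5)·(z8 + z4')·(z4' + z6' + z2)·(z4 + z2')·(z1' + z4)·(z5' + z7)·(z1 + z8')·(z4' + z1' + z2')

Satisfiable

From the singleton clause (z6'), z6 = 0.
From the singleton clause (z3'), z3 = 0.
From the singleton clause (z5), z5 = 1.
From the singleton clause (z7), z7 = 1.
From the singleton clause (z1'), z1 = 0.
From the singleton clause (z2'), z2 = 0.
From the singleton clause (z8'), z8 = 0.
From the singleton clause (z4'), z4 = 0.
All clauses are satisfied.
A satisfying assignment: z1 ↦ 0, z2 ↦ 0, z3 ↦ 0, z4 ↦ 0, z5 ↦ 1, z6 ↦ 0, z7 ↦ 1, z8 ↦ 0.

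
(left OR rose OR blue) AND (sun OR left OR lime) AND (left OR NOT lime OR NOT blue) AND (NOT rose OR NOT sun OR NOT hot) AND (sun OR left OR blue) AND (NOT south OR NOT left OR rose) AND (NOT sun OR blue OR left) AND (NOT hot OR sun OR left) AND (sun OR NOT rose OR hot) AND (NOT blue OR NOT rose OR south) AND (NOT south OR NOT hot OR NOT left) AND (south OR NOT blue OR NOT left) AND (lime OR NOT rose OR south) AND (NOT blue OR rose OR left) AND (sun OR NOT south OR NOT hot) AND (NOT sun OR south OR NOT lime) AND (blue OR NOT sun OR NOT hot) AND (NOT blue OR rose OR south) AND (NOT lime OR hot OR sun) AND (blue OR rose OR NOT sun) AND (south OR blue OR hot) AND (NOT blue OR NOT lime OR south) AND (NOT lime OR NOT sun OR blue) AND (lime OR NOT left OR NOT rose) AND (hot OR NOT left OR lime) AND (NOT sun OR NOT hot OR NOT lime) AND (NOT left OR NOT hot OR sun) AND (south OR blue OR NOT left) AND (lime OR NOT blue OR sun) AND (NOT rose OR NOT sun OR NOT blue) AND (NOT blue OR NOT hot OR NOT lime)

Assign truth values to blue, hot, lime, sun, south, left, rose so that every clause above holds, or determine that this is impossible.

Case left = true:
Case south = false:
(NOT blue) alone gives blue = false.
Now (blue) is unsatisfied and unit — conflict.
Undo south and try south = true.
(rose) alone gives rose = true.
(NOT hot) alone gives hot = false.
(sun) alone gives sun = true.
(lime) alone gives lime = true.
(blue) alone gives blue = true.
Now (NOT blue) is unsatisfied and unit — conflict.
Either choice for south ends in contradiction.
Undo left and try left = false.
Case rose = true:
Case sun = true:
(NOT hot) alone gives hot = false.
(blue) alone gives blue = true.
Now (NOT blue) is unsatisfied and unit — conflict.
Undo sun and try sun = false.
(lime) alone gives lime = true.
(NOT blue) alone gives blue = false.
Now (blue) is unsatisfied and unit — conflict.
Either choice for sun ends in contradiction.
Undo rose and try rose = false.
(blue) alone gives blue = true.
Now (NOT blue) is unsatisfied and unit — conflict.
Either choice for rose ends in contradiction.
Either choice for left ends in contradiction.

UNSATISFIABLE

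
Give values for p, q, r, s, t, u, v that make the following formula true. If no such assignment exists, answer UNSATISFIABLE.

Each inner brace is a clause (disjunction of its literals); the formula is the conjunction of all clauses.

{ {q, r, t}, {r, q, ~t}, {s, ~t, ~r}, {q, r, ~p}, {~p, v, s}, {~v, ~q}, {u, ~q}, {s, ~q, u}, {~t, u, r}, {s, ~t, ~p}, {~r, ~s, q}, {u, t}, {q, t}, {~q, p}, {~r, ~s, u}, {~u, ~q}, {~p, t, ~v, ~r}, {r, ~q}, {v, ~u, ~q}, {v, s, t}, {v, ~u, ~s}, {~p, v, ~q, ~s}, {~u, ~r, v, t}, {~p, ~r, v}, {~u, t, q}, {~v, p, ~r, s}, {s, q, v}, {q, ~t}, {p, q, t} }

UNSATISFIABLE

Case v = 0:
Case p = 0:
From the singleton clause (~q), q = 0.
From the singleton clause (t), t = 1.
But (~t) is also a unit clause — contradiction.
Backtrack on p: now try p = 1.
From the singleton clause (s), s = 1.
From the singleton clause (~u), u = 0.
From the singleton clause (~q), q = 0.
From the singleton clause (r), r = 1.
But (~r) is also a unit clause — contradiction.
Both values of p lead to a conflict.
Backtrack on v: now try v = 1.
From the singleton clause (~q), q = 0.
From the singleton clause (t), t = 1.
But (~t) is also a unit clause — contradiction.
Both values of v lead to a conflict.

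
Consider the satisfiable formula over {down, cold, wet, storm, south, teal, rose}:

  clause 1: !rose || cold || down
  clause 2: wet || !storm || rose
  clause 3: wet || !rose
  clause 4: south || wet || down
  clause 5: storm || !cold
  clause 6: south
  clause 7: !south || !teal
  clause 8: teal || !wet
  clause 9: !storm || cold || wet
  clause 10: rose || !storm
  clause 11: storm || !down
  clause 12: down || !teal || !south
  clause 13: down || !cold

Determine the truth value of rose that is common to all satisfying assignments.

False

Suppose rose = true.
From the singleton clause (wet), wet = true.
From the singleton clause (south), south = true.
From the singleton clause (!teal), teal = false.
But (teal) is also a unit clause — contradiction.
So every satisfying assignment has rose = False.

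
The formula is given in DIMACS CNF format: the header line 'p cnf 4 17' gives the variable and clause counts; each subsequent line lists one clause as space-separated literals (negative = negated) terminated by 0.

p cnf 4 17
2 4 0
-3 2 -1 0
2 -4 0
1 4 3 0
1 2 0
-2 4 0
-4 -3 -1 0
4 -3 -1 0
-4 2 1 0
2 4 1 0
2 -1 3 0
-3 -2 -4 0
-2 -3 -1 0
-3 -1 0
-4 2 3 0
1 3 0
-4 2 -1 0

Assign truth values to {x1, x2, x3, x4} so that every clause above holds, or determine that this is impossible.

Case x2 = True:
(x4) alone gives x4 = True.
(¬x3) alone gives x3 = False.
(x1) alone gives x1 = True.
Every clause now holds.

x1: True, x2: True, x3: False, x4: True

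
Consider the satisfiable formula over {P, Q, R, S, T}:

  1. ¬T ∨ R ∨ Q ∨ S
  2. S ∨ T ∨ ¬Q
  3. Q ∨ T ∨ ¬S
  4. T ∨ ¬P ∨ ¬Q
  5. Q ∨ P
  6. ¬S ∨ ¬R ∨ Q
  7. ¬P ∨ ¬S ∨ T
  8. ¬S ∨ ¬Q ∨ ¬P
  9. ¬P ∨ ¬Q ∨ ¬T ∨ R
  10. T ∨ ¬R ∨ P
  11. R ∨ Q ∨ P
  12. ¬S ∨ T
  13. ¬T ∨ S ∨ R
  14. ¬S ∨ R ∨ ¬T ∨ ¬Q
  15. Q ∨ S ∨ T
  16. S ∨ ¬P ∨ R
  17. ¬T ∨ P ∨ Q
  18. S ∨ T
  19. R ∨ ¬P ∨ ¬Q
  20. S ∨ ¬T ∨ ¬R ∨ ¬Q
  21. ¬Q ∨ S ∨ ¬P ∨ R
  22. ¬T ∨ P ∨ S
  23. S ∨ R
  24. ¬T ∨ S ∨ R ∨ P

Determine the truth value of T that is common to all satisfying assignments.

True

Suppose T = False.
From the singleton clause (¬S), S = False.
Now (S) is unsatisfied and unit — conflict.
So every satisfying assignment has T = True.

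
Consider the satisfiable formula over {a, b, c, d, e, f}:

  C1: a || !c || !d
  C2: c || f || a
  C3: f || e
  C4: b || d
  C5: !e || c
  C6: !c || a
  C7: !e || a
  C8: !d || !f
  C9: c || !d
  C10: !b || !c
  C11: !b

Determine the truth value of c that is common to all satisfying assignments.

Suppose c = false.
From the singleton clause (!e), e = false.
From the singleton clause (f), f = true.
From the singleton clause (!d), d = false.
From the singleton clause (b), b = true.
That conflicts with the unit clause (!b).
So every satisfying assignment has c = True.

True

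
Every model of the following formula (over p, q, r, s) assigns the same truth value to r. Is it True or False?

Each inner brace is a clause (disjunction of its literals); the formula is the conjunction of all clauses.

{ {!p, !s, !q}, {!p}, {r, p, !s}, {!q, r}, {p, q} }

True

Suppose r = false.
Unit clause (!p) forces p = false.
Unit clause (!s) forces s = false.
Unit clause (!q) forces q = false.
Now (q) is unsatisfied and unit — conflict.
So every satisfying assignment has r = True.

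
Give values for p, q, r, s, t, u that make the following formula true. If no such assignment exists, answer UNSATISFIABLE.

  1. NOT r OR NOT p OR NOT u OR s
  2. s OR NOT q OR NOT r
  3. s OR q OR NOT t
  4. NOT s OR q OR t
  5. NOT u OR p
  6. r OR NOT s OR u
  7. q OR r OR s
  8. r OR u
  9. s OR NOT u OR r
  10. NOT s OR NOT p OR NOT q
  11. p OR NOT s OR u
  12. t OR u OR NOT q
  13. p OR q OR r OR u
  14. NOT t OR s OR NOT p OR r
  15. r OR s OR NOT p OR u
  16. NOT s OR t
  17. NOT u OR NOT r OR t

p: true; q: false; r: true; s: true; t: true; u: false

Case u = false:
Unit clause (r) forces r = true.
Case s = true:
Unit clause (p) forces p = true.
Unit clause (NOT q) forces q = false.
Unit clause (t) forces t = true.
This assignment satisfies each clause.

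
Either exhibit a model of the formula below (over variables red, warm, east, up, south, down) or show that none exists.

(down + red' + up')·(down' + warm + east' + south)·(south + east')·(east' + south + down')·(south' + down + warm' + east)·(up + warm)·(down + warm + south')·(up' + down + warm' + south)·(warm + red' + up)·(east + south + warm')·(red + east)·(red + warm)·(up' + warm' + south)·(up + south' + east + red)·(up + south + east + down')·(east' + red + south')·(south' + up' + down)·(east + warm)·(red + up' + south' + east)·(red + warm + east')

Try south = 1.
Try up = 1.
(down) alone gives down = 1.
Try red = 1.
Try east = 1.
No clause remains; warm is free.

red ↦ 1, warm ↦ 1, east ↦ 1, up ↦ 1, south ↦ 1, down ↦ 1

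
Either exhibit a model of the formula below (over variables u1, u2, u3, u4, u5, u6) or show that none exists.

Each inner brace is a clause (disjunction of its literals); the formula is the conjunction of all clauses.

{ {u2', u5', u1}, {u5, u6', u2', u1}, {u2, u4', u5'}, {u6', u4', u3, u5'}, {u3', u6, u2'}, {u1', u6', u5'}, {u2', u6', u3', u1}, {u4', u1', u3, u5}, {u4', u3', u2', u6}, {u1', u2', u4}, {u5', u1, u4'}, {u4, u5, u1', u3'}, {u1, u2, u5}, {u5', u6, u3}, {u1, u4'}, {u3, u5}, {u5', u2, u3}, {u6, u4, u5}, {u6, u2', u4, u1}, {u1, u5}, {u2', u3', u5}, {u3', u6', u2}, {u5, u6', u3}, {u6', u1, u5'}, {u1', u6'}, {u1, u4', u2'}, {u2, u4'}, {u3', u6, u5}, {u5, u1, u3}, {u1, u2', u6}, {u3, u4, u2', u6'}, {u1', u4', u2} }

Try u1 = 1.
Unit clause (u6') forces u6 = 0.
Try u3 = 1.
Unit clause (u2') forces u2 = 0.
Unit clause (u4') forces u4 = 0.
Unit clause (u5) forces u5 = 1.
This assignment satisfies each clause.

u1=1; u2=0; u3=1; u4=0; u5=1; u6=0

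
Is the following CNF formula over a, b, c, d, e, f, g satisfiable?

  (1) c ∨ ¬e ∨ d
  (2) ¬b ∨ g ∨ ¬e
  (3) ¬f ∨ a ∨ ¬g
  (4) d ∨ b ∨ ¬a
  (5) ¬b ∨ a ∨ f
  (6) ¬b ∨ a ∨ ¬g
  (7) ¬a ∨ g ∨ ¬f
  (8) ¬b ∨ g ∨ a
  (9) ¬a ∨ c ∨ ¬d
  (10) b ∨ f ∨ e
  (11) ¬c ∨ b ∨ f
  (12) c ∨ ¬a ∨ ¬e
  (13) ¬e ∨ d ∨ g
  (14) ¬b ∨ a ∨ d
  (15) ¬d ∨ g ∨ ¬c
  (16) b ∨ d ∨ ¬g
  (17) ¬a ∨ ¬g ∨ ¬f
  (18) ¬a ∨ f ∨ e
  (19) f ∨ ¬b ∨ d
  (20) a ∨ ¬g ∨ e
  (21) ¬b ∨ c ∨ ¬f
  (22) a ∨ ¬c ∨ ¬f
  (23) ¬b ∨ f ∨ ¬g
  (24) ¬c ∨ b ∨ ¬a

Try c = False.
Try e = False.
Try a = False.
From the singleton clause (¬g), g = False.
From the singleton clause (¬b), b = False.
From the singleton clause (f), f = True.
All clauses hold; d can take either value.
A satisfying assignment: a=False; b=False; c=False; d=True; e=False; f=True; g=False.

Yes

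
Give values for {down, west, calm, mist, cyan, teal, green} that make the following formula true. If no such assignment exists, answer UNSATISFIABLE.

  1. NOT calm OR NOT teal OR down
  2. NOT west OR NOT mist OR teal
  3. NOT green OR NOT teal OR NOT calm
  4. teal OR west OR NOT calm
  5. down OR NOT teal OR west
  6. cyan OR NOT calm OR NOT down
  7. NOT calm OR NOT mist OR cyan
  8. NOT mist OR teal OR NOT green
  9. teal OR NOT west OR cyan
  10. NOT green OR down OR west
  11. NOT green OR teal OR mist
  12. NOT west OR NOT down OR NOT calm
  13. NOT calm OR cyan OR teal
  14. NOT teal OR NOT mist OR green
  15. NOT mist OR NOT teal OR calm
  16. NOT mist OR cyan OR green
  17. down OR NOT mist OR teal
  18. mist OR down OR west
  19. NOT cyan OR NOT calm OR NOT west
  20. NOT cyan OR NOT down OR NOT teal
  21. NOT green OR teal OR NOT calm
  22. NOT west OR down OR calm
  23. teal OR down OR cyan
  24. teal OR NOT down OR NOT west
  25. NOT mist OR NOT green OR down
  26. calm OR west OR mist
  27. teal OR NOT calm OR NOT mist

down ↦ true; west ↦ false; calm ↦ false; mist ↦ true; cyan ↦ true; teal ↦ false; green ↦ false

Branch on calm: set calm = false.
Branch on mist: set mist = true.
Unit clause (NOT teal) forces teal = false.
Unit clause (NOT west) forces west = false.
Unit clause (NOT green) forces green = false.
Unit clause (cyan) forces cyan = true.
Unit clause (down) forces down = true.
Every clause now holds.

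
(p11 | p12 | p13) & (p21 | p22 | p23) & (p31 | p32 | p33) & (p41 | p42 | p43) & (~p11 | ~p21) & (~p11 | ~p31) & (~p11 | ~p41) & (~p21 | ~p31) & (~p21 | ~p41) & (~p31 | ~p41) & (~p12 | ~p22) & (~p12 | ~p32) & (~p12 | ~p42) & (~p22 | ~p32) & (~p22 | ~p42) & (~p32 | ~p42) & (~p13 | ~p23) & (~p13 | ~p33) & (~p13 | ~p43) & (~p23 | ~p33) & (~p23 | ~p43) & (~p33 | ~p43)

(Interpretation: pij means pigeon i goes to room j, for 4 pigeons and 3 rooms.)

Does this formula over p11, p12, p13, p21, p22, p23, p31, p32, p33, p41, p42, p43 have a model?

Try p11 = 0.
Try p12 = 1.
Unit clause (~p22) forces p22 = 0.
Unit clause (~p32) forces p32 = 0.
Unit clause (~p42) forces p42 = 0.
Try p21 = 1.
Unit clause (~p31) forces p31 = 0.
Unit clause (p33) forces p33 = 1.
Unit clause (~p41) forces p41 = 0.
Unit clause (p43) forces p43 = 1.
Now (~p43) is unsatisfied and unit — conflict.
That branch fails; take p21 = 0 instead.
Unit clause (p23) forces p23 = 1.
Unit clause (~p13) forces p13 = 0.
Unit clause (~p33) forces p33 = 0.
Unit clause (p31) forces p31 = 1.
Unit clause (~p41) forces p41 = 0.
Unit clause (p43) forces p43 = 1.
Now (~p43) is unsatisfied and unit — conflict.
Either choice for p21 ends in contradiction.
That branch fails; take p12 = 0 instead.
Unit clause (p13) forces p13 = 1.
Unit clause (~p23) forces p23 = 0.
Unit clause (~p33) forces p33 = 0.
Unit clause (~p43) forces p43 = 0.
Try p21 = 1.
Unit clause (~p31) forces p31 = 0.
Unit clause (p32) forces p32 = 1.
Unit clause (~p41) forces p41 = 0.
Unit clause (p42) forces p42 = 1.
Now (~p42) is unsatisfied and unit — conflict.
That branch fails; take p21 = 0 instead.
Unit clause (p22) forces p22 = 1.
Unit clause (~p32) forces p32 = 0.
Unit clause (p31) forces p31 = 1.
Unit clause (~p41) forces p41 = 0.
Unit clause (p42) forces p42 = 1.
Now (~p42) is unsatisfied and unit — conflict.
Either choice for p21 ends in contradiction.
Either choice for p12 ends in contradiction.
That branch fails; take p11 = 1 instead.
Unit clause (~p21) forces p21 = 0.
Unit clause (~p31) forces p31 = 0.
Unit clause (~p41) forces p41 = 0.
Try p22 = 1.
Unit clause (~p12) forces p12 = 0.
Unit clause (~p32) forces p32 = 0.
Unit clause (p33) forces p33 = 1.
Unit clause (~p42) forces p42 = 0.
Unit clause (p43) forces p43 = 1.
Now (~p43) is unsatisfied and unit — conflict.
That branch fails; take p22 = 0 instead.
Unit clause (p23) forces p23 = 1.
Unit clause (~p13) forces p13 = 0.
Unit clause (~p33) forces p33 = 0.
Unit clause (p32) forces p32 = 1.
Unit clause (~p12) forces p12 = 0.
Unit clause (~p42) forces p42 = 0.
Unit clause (p43) forces p43 = 1.
Now (~p43) is unsatisfied and unit — conflict.
Either choice for p22 ends in contradiction.
Either choice for p11 ends in contradiction.
No assignment satisfies every clause.

Unsatisfiable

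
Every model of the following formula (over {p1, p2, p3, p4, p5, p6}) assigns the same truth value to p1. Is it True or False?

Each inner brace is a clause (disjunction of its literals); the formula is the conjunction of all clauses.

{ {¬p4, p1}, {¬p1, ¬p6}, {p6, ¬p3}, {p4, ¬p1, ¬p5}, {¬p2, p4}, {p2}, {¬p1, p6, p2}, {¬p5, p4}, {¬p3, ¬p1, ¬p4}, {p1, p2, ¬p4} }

True

Suppose p1 = False.
Unit clause (¬p4) forces p4 = False.
Unit clause (¬p2) forces p2 = False.
Now (p2) is unsatisfied and unit — conflict.
So every satisfying assignment has p1 = True.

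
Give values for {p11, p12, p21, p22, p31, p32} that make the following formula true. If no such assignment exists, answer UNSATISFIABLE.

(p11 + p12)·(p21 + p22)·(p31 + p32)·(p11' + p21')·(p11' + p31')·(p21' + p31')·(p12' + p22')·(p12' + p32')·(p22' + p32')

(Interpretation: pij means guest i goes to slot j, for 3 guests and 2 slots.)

Suppose p11 = 1.
(p21') alone gives p21 = 0.
(p22) alone gives p22 = 1.
(p31') alone gives p31 = 0.
(p32) alone gives p32 = 1.
But (p32') is also a unit clause — contradiction.
Undo p11 and try p11 = 0.
(p12) alone gives p12 = 1.
(p22') alone gives p22 = 0.
(p21) alone gives p21 = 1.
(p31') alone gives p31 = 0.
(p32) alone gives p32 = 1.
But (p32') is also a unit clause — contradiction.
Either choice for p11 ends in contradiction.

UNSATISFIABLE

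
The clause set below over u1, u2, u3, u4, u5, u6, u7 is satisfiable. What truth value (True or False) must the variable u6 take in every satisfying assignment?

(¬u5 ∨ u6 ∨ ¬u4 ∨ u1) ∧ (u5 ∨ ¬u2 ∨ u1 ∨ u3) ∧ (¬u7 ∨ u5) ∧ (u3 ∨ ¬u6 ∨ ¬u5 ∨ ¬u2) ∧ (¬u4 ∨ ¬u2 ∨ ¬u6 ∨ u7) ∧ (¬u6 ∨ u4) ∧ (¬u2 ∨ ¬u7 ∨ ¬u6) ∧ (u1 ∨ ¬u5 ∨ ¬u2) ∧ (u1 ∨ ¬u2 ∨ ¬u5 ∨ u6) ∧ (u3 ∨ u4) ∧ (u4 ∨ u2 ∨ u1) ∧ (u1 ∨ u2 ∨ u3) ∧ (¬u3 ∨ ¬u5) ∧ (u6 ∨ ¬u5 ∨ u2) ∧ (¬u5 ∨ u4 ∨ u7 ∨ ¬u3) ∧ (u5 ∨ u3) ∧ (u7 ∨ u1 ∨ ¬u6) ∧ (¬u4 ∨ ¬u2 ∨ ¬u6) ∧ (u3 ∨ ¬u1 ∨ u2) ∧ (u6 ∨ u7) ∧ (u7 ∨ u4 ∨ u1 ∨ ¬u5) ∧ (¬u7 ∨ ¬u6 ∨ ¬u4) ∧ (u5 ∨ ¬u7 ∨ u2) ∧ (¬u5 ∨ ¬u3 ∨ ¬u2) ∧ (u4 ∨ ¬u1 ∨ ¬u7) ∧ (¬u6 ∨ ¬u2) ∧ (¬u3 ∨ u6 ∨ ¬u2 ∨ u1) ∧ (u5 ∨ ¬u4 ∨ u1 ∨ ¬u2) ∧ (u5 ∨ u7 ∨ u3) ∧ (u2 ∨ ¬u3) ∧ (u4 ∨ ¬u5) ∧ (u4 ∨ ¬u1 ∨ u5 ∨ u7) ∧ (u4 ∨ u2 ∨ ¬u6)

Suppose u6 = True.
(u4) alone gives u4 = True.
(¬u2) alone gives u2 = False.
(¬u7) alone gives u7 = False.
(u1) alone gives u1 = True.
(u3) alone gives u3 = True.
That conflicts with the unit clause (¬u3).
So every satisfying assignment has u6 = False.

False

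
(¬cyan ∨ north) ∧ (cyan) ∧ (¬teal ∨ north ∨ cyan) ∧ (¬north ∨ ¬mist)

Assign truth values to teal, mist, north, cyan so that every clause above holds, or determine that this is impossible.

Unit clause (cyan) forces cyan = True.
Unit clause (north) forces north = True.
Unit clause (¬mist) forces mist = False.
All clauses hold; teal can take either value.

teal: True, mist: False, north: True, cyan: True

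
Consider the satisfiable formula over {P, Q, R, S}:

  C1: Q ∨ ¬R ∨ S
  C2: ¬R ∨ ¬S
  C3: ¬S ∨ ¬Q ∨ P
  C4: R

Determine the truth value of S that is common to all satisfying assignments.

False

Suppose S = True.
The clause (¬R) is unit, so R = False.
That conflicts with the unit clause (R).
So every satisfying assignment has S = False.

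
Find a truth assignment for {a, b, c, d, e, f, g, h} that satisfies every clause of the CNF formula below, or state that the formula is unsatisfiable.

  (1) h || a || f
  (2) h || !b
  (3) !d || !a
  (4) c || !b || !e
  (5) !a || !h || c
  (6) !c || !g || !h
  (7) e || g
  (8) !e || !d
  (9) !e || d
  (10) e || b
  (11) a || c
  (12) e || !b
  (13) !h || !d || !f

Branch on h: set h = true.
Branch on d: set d = false.
From the singleton clause (!e), e = false.
From the singleton clause (g), g = true.
From the singleton clause (!c), c = false.
From the singleton clause (!a), a = false.
Now (a) is unsatisfied and unit — conflict.
So d must be the other value — set d = true.
From the singleton clause (!a), a = false.
From the singleton clause (!e), e = false.
From the singleton clause (g), g = true.
From the singleton clause (!c), c = false.
Now (c) is unsatisfied and unit — conflict.
Neither d = true nor d = false works.
So h must be the other value — set h = false.
From the singleton clause (!b), b = false.
From the singleton clause (e), e = true.
From the singleton clause (!d), d = false.
Now (d) is unsatisfied and unit — conflict.
Neither h = true nor h = false works.

UNSATISFIABLE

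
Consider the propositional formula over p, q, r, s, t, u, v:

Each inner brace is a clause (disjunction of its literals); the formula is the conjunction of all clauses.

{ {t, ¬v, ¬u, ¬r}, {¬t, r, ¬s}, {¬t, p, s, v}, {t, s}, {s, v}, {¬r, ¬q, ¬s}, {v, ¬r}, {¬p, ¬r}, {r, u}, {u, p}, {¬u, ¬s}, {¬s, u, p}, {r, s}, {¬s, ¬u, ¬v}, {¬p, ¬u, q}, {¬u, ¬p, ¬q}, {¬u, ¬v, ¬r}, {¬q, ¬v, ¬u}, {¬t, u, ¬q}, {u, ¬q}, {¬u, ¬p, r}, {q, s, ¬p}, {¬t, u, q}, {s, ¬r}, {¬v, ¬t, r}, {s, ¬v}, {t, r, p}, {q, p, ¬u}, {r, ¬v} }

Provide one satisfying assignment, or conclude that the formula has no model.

UNSATISFIABLE

Case t = True:
Case r = True:
The clause (v) is unit, so v = True.
The clause (¬p) is unit, so p = False.
The clause (u) is unit, so u = True.
But (¬u) is also a unit clause — contradiction.
Undo r and try r = False.
The clause (¬s) is unit, so s = False.
But (s) is also a unit clause — contradiction.
Neither r = True nor r = False works.
Undo t and try t = False.
The clause (s) is unit, so s = True.
The clause (¬u) is unit, so u = False.
The clause (r) is unit, so r = True.
The clause (¬q) is unit, so q = False.
The clause (v) is unit, so v = True.
The clause (¬p) is unit, so p = False.
But (p) is also a unit clause — contradiction.
Neither t = True nor t = False works.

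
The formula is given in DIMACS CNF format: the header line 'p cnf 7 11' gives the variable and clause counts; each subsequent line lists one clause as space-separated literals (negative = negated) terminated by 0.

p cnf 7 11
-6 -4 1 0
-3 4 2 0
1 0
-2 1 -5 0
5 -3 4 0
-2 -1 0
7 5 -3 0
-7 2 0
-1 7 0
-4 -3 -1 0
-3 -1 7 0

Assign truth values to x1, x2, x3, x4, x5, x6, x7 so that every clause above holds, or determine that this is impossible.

UNSATISFIABLE

The clause (x1) is unit, so x1 = True.
The clause (¬x2) is unit, so x2 = False.
The clause (¬x7) is unit, so x7 = False.
But (x7) is also a unit clause — contradiction.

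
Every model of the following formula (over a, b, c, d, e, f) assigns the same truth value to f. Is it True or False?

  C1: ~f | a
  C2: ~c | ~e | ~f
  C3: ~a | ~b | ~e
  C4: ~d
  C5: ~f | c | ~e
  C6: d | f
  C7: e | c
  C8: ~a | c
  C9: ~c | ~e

Suppose f = 0.
Unit clause (~d) forces d = 0.
Now (d) is unsatisfied and unit — conflict.
So every satisfying assignment has f = True.

True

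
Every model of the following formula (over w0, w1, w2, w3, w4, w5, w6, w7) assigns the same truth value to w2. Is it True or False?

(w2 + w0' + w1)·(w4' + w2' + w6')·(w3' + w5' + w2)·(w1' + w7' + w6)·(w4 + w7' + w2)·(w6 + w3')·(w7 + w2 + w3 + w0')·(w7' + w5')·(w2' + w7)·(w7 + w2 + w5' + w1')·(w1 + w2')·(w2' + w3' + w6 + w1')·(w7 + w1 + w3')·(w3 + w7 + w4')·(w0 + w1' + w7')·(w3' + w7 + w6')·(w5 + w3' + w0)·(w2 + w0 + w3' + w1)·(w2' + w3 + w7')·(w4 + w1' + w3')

Suppose w2 = 1.
Unit clause (w7) forces w7 = 1.
Unit clause (w5') forces w5 = 0.
Unit clause (w1) forces w1 = 1.
Unit clause (w6) forces w6 = 1.
Unit clause (w4') forces w4 = 0.
Unit clause (w0) forces w0 = 1.
Unit clause (w3) forces w3 = 1.
That conflicts with the unit clause (w3').
So every satisfying assignment has w2 = False.

False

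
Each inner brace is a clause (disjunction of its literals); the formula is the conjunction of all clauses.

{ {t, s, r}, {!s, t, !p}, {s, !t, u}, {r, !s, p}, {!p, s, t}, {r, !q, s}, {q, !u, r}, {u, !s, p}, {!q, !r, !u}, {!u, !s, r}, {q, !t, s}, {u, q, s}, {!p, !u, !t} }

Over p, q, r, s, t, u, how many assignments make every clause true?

8

There are 2^6 = 64 truth assignments over (p, q, r, s, t, u).
Split on p. With p = true, the clauses containing p are satisfied and !p drops from the rest; 4 of the 2^5 = 32 assignments to the other variables satisfy what remains.
With p = false, by the same count on the reduced clause set, 4 assignments work.
(One model: p=F, q=F, r=T, s=F, t=F, u=T.)
Total: 4 + 4 = 8.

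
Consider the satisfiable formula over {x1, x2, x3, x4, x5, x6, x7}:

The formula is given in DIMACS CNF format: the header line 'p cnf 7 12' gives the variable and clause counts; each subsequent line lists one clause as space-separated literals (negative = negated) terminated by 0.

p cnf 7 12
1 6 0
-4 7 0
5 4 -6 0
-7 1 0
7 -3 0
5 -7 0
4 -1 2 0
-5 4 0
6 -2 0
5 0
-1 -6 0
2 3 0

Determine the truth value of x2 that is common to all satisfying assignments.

False

Suppose x2 = True.
The clause (x6) is unit, so x6 = True.
The clause (x5) is unit, so x5 = True.
The clause (x4) is unit, so x4 = True.
The clause (x7) is unit, so x7 = True.
The clause (x1) is unit, so x1 = True.
Now (¬x1) is unsatisfied and unit — conflict.
So every satisfying assignment has x2 = False.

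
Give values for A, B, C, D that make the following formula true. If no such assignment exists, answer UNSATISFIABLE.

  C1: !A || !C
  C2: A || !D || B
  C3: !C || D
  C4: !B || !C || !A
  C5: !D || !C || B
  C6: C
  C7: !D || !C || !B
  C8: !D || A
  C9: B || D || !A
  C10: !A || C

(C) alone gives C = true.
(!A) alone gives A = false.
(D) alone gives D = true.
But (!D) is also a unit clause — contradiction.

UNSATISFIABLE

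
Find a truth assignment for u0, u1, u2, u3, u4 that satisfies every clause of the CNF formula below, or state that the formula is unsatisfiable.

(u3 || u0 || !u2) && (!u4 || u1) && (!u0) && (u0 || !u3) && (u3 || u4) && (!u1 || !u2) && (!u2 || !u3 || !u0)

u0: false, u1: true, u2: false, u3: false, u4: true

From the singleton clause (!u0), u0 = false.
From the singleton clause (!u3), u3 = false.
From the singleton clause (!u2), u2 = false.
From the singleton clause (u4), u4 = true.
From the singleton clause (u1), u1 = true.
This assignment satisfies each clause.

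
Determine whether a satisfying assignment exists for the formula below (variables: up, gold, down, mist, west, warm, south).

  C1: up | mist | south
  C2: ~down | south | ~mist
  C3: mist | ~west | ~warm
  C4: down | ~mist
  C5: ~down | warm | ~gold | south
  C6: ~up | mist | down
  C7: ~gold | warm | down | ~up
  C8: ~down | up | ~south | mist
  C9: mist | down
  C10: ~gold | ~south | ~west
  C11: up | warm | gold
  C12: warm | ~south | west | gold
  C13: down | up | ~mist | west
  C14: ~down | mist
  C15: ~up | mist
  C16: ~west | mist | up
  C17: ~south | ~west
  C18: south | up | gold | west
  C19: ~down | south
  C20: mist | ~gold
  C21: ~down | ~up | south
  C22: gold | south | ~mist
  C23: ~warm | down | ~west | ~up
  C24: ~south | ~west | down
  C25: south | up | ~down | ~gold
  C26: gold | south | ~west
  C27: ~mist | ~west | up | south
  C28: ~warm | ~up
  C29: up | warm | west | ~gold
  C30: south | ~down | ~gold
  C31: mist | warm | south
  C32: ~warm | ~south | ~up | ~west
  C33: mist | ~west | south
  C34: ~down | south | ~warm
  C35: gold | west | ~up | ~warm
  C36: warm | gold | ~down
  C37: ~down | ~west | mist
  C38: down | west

Yes, satisfiable

Case down = 1:
Unit clause (mist) forces mist = 1.
Unit clause (south) forces south = 1.
Unit clause (~west) forces west = 0.
Case warm = 1:
Unit clause (~up) forces up = 0.
Every clause is now satisfied; gold is unconstrained.
A satisfying assignment: up: 0; gold: 1; down: 1; mist: 1; west: 0; warm: 1; south: 1.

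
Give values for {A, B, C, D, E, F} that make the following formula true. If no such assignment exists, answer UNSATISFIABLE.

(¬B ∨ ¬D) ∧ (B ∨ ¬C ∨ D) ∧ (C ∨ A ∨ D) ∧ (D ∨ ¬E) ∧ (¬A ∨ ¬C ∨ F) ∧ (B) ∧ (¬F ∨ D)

The clause (B) is unit, so B = True.
The clause (¬D) is unit, so D = False.
The clause (¬E) is unit, so E = False.
The clause (¬F) is unit, so F = False.
Case C = False:
The clause (A) is unit, so A = True.
Every clause now holds.

A ↦ True; B ↦ True; C ↦ False; D ↦ False; E ↦ False; F ↦ False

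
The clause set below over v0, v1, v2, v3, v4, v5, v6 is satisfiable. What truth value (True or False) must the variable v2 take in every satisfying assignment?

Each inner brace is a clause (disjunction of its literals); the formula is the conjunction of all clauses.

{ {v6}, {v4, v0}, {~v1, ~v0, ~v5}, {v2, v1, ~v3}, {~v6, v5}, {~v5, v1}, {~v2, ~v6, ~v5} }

Suppose v2 = 1.
The clause (v6) is unit, so v6 = 1.
The clause (v5) is unit, so v5 = 1.
But (~v5) is also a unit clause — contradiction.
So every satisfying assignment has v2 = False.

False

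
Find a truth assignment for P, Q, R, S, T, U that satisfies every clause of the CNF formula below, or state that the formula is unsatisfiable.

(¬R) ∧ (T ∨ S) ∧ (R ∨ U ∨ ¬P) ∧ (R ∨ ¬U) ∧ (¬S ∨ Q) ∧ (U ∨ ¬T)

The clause (¬R) is unit, so R = False.
The clause (¬U) is unit, so U = False.
The clause (¬P) is unit, so P = False.
The clause (¬T) is unit, so T = False.
The clause (S) is unit, so S = True.
The clause (Q) is unit, so Q = True.
This assignment satisfies each clause.

P: False,  Q: True,  R: False,  S: True,  T: False,  U: False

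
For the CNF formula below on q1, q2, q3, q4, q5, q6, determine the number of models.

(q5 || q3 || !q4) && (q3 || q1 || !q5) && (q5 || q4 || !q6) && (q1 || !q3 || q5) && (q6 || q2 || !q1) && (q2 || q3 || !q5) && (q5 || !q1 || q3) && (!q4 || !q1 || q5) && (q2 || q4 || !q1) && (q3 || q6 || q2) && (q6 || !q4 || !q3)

There are 2^6 = 64 truth assignments over (q1, q2, q3, q4, q5, q6).
Split on q5. With q5 = true, the clauses containing q5 are satisfied and !q5 drops from the rest; 14 of the 2^5 = 32 assignments to the other variables satisfy what remains.
With q5 = false, by the same count on the reduced clause set, 2 assignments work.
Total: 14 + 2 = 16.

16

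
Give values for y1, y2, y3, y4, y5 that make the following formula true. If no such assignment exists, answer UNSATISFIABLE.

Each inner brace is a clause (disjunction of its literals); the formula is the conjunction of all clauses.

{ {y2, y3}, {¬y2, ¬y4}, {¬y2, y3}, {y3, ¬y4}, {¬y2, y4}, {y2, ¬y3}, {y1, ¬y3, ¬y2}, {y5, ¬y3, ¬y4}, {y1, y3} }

Try y2 = True.
Unit clause (¬y4) forces y4 = False.
But (y4) is also a unit clause — contradiction.
That branch fails; take y2 = False instead.
Unit clause (y3) forces y3 = True.
But (¬y3) is also a unit clause — contradiction.
Both values of y2 lead to a conflict.

UNSATISFIABLE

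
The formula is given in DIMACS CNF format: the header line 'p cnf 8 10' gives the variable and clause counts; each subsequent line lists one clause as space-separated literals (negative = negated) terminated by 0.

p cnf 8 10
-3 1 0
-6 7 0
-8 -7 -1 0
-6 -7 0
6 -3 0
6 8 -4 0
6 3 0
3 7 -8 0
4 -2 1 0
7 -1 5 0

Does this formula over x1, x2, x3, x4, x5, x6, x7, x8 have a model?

No

Case x3 = False:
Unit clause (x6) forces x6 = True.
Unit clause (x7) forces x7 = True.
Now (¬x7) is unsatisfied and unit — conflict.
Undo x3 and try x3 = True.
Unit clause (x1) forces x1 = True.
Unit clause (x6) forces x6 = True.
Unit clause (x7) forces x7 = True.
Now (¬x7) is unsatisfied and unit — conflict.
Either choice for x3 ends in contradiction.
No assignment satisfies every clause.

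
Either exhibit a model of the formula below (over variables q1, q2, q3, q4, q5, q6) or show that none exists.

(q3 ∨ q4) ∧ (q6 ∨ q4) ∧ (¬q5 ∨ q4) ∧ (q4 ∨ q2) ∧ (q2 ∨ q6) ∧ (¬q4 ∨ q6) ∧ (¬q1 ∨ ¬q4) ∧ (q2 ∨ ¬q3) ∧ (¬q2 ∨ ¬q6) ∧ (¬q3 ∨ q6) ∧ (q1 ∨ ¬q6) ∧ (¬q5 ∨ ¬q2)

Try q3 = True.
(q2) alone gives q2 = True.
(¬q6) alone gives q6 = False.
That conflicts with the unit clause (q6).
That branch fails; take q3 = False instead.
(q4) alone gives q4 = True.
(q6) alone gives q6 = True.
(¬q1) alone gives q1 = False.
That conflicts with the unit clause (q1).
Both values of q3 lead to a conflict.

UNSATISFIABLE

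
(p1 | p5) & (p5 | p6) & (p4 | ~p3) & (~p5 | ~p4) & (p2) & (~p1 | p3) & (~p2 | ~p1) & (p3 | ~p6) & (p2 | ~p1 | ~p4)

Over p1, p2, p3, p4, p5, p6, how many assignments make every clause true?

1

There are 2^6 = 64 truth assignments over (p1, p2, p3, p4, p5, p6).
Split on p1. With p1 = 1, the clauses containing p1 are satisfied and ~p1 drops from the rest; 0 of the 2^5 = 32 assignments to the other variables satisfy what remains.
With p1 = 0, by the same count on the reduced clause set, 1 assignment works.
(One model: p1=F, p2=T, p3=F, p4=F, p5=T, p6=F.)
Total: 0 + 1 = 1.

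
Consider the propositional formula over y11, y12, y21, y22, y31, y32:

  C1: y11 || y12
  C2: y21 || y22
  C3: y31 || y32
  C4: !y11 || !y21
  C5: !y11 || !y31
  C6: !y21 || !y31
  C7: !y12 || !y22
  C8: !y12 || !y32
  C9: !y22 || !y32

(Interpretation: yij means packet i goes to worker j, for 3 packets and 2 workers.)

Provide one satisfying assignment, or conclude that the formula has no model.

UNSATISFIABLE

Suppose y11 = true.
From the singleton clause (!y21), y21 = false.
From the singleton clause (y22), y22 = true.
From the singleton clause (!y31), y31 = false.
From the singleton clause (y32), y32 = true.
Now (!y32) is unsatisfied and unit — conflict.
So y11 must be the other value — set y11 = false.
From the singleton clause (y12), y12 = true.
From the singleton clause (!y22), y22 = false.
From the singleton clause (y21), y21 = true.
From the singleton clause (!y31), y31 = false.
From the singleton clause (y32), y32 = true.
Now (!y32) is unsatisfied and unit — conflict.
Neither y11 = true nor y11 = false works.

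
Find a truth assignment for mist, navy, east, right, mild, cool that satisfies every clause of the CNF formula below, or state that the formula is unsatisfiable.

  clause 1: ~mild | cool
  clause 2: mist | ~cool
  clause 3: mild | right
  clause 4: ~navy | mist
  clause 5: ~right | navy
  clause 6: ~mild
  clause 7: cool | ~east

From the singleton clause (~mild), mild = 0.
From the singleton clause (right), right = 1.
From the singleton clause (navy), navy = 1.
From the singleton clause (mist), mist = 1.
Branch on cool: set cool = 0.
From the singleton clause (~east), east = 0.
This assignment satisfies each clause.

mist ↦ 1; navy ↦ 1; east ↦ 0; right ↦ 1; mild ↦ 0; cool ↦ 0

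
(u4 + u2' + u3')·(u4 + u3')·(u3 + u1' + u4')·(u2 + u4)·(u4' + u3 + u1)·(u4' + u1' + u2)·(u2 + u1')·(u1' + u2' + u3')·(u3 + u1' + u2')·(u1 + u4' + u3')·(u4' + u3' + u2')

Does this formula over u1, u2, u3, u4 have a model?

Suppose u4 = 0.
(u3') alone gives u3 = 0.
(u2) alone gives u2 = 1.
(u1') alone gives u1 = 0.
This assignment satisfies each clause.
A satisfying assignment: u1 ↦ 0; u2 ↦ 1; u3 ↦ 0; u4 ↦ 0.

Satisfiable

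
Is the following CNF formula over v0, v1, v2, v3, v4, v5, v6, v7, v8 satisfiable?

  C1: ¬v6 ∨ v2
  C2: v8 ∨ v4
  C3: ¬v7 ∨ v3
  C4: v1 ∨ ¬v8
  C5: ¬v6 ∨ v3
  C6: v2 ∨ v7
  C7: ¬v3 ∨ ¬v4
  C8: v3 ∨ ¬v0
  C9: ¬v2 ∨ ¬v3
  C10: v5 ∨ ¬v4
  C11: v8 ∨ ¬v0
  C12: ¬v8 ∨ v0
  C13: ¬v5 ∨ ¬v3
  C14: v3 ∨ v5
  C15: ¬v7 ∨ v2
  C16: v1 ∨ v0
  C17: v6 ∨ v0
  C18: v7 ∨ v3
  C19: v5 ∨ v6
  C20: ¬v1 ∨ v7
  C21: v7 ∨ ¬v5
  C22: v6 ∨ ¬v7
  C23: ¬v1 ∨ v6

Unsatisfiable

Try v6 = False.
(v0) alone gives v0 = True.
(v3) alone gives v3 = True.
(¬v4) alone gives v4 = False.
(v8) alone gives v8 = True.
(v1) alone gives v1 = True.
But (¬v1) is also a unit clause — contradiction.
Backtrack on v6: now try v6 = True.
(v2) alone gives v2 = True.
(v3) alone gives v3 = True.
But (¬v3) is also a unit clause — contradiction.
Either choice for v6 ends in contradiction.
No assignment satisfies every clause.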